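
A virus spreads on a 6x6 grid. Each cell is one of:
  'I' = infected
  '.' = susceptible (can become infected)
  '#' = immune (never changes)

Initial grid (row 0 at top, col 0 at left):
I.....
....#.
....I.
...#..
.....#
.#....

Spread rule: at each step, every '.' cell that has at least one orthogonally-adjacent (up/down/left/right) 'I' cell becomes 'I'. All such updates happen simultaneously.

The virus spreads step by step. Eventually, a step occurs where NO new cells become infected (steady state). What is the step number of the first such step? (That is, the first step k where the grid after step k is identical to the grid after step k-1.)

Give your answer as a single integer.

Answer: 6

Derivation:
Step 0 (initial): 2 infected
Step 1: +5 new -> 7 infected
Step 2: +8 new -> 15 infected
Step 3: +8 new -> 23 infected
Step 4: +6 new -> 29 infected
Step 5: +3 new -> 32 infected
Step 6: +0 new -> 32 infected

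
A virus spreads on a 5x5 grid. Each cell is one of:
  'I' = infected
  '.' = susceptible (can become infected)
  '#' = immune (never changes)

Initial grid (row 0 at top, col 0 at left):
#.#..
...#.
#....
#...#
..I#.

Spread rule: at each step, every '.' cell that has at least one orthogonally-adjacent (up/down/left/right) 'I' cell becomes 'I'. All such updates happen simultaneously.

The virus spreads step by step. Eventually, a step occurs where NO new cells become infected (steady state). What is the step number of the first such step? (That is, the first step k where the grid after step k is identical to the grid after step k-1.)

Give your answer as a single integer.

Answer: 8

Derivation:
Step 0 (initial): 1 infected
Step 1: +2 new -> 3 infected
Step 2: +4 new -> 7 infected
Step 3: +3 new -> 10 infected
Step 4: +2 new -> 12 infected
Step 5: +3 new -> 15 infected
Step 6: +1 new -> 16 infected
Step 7: +1 new -> 17 infected
Step 8: +0 new -> 17 infected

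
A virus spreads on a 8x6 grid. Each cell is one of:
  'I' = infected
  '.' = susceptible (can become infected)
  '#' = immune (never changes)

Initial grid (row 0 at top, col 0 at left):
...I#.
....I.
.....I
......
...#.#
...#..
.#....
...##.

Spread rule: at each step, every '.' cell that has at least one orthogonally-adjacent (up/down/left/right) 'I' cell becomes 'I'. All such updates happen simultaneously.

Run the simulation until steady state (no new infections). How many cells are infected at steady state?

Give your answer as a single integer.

Step 0 (initial): 3 infected
Step 1: +5 new -> 8 infected
Step 2: +5 new -> 13 infected
Step 3: +5 new -> 18 infected
Step 4: +4 new -> 22 infected
Step 5: +5 new -> 27 infected
Step 6: +5 new -> 32 infected
Step 7: +4 new -> 36 infected
Step 8: +2 new -> 38 infected
Step 9: +2 new -> 40 infected
Step 10: +1 new -> 41 infected
Step 11: +0 new -> 41 infected

Answer: 41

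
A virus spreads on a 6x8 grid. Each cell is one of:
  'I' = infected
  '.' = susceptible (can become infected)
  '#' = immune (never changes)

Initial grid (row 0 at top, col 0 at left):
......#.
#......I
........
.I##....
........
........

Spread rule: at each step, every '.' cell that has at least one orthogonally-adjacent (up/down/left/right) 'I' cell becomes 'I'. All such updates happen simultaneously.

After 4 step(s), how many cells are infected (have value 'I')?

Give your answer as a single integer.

Step 0 (initial): 2 infected
Step 1: +6 new -> 8 infected
Step 2: +9 new -> 17 infected
Step 3: +11 new -> 28 infected
Step 4: +10 new -> 38 infected

Answer: 38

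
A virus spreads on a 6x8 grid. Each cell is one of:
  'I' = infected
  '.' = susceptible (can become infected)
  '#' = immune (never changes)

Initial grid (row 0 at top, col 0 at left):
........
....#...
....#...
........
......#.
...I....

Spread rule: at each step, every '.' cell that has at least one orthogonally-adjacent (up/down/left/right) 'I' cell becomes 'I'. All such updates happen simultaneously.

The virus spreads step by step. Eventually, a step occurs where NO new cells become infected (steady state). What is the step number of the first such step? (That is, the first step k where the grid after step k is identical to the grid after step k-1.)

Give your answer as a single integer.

Step 0 (initial): 1 infected
Step 1: +3 new -> 4 infected
Step 2: +5 new -> 9 infected
Step 3: +7 new -> 16 infected
Step 4: +6 new -> 22 infected
Step 5: +7 new -> 29 infected
Step 6: +7 new -> 36 infected
Step 7: +5 new -> 41 infected
Step 8: +3 new -> 44 infected
Step 9: +1 new -> 45 infected
Step 10: +0 new -> 45 infected

Answer: 10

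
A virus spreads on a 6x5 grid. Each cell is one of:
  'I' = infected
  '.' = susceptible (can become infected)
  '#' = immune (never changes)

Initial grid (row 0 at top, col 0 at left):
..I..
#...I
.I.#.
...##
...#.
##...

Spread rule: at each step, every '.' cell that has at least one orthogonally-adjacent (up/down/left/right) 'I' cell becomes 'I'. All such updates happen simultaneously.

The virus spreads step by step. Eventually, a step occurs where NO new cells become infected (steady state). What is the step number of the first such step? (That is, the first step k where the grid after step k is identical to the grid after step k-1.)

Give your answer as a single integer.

Answer: 8

Derivation:
Step 0 (initial): 3 infected
Step 1: +10 new -> 13 infected
Step 2: +4 new -> 17 infected
Step 3: +2 new -> 19 infected
Step 4: +1 new -> 20 infected
Step 5: +1 new -> 21 infected
Step 6: +1 new -> 22 infected
Step 7: +1 new -> 23 infected
Step 8: +0 new -> 23 infected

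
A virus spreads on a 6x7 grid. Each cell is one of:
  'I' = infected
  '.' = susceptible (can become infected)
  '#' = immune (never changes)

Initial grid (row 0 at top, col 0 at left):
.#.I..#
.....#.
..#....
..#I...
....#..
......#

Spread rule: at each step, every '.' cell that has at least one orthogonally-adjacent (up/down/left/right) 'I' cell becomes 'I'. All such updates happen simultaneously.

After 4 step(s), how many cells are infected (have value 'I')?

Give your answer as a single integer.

Step 0 (initial): 2 infected
Step 1: +6 new -> 8 infected
Step 2: +7 new -> 15 infected
Step 3: +7 new -> 22 infected
Step 4: +8 new -> 30 infected

Answer: 30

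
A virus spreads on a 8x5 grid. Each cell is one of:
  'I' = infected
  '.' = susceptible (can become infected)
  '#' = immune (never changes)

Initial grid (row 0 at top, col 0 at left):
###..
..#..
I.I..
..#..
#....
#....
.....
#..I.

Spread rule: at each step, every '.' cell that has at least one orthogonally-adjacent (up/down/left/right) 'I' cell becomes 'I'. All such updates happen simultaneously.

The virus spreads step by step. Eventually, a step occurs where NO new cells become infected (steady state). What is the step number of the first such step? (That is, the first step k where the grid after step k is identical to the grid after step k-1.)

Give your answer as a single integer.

Answer: 5

Derivation:
Step 0 (initial): 3 infected
Step 1: +7 new -> 10 infected
Step 2: +9 new -> 19 infected
Step 3: +8 new -> 27 infected
Step 4: +5 new -> 32 infected
Step 5: +0 new -> 32 infected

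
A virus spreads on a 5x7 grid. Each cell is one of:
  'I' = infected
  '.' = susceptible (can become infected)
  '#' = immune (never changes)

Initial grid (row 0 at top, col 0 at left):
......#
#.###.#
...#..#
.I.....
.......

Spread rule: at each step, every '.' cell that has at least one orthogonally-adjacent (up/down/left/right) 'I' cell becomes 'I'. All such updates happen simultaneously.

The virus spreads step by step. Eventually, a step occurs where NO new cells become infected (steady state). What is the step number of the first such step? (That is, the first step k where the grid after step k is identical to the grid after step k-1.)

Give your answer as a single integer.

Answer: 8

Derivation:
Step 0 (initial): 1 infected
Step 1: +4 new -> 5 infected
Step 2: +6 new -> 11 infected
Step 3: +3 new -> 14 infected
Step 4: +5 new -> 19 infected
Step 5: +4 new -> 23 infected
Step 6: +3 new -> 26 infected
Step 7: +1 new -> 27 infected
Step 8: +0 new -> 27 infected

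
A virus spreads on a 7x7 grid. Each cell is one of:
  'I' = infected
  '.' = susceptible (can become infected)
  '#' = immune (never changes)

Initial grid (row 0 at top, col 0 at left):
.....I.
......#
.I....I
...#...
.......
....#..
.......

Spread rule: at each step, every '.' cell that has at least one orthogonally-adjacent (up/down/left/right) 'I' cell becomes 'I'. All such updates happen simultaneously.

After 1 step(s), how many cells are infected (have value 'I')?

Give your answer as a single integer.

Step 0 (initial): 3 infected
Step 1: +9 new -> 12 infected

Answer: 12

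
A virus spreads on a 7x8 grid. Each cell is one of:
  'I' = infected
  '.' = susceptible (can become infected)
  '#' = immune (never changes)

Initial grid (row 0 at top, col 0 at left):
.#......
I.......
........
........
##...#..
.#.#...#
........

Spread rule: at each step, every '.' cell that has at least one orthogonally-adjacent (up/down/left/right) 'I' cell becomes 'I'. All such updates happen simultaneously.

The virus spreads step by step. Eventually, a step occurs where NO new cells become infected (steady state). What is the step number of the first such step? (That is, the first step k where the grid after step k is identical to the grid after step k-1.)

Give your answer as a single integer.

Step 0 (initial): 1 infected
Step 1: +3 new -> 4 infected
Step 2: +3 new -> 7 infected
Step 3: +4 new -> 11 infected
Step 4: +4 new -> 15 infected
Step 5: +5 new -> 20 infected
Step 6: +6 new -> 26 infected
Step 7: +6 new -> 32 infected
Step 8: +6 new -> 38 infected
Step 9: +5 new -> 43 infected
Step 10: +4 new -> 47 infected
Step 11: +1 new -> 48 infected
Step 12: +1 new -> 49 infected
Step 13: +0 new -> 49 infected

Answer: 13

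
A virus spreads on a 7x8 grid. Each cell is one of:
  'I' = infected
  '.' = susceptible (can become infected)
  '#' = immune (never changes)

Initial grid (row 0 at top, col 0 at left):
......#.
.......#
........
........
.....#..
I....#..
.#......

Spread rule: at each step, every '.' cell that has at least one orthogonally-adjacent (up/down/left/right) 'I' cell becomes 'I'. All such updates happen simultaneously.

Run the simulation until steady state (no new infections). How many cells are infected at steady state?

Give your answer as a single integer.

Answer: 50

Derivation:
Step 0 (initial): 1 infected
Step 1: +3 new -> 4 infected
Step 2: +3 new -> 7 infected
Step 3: +5 new -> 12 infected
Step 4: +6 new -> 18 infected
Step 5: +6 new -> 24 infected
Step 6: +5 new -> 29 infected
Step 7: +5 new -> 34 infected
Step 8: +6 new -> 40 infected
Step 9: +6 new -> 46 infected
Step 10: +4 new -> 50 infected
Step 11: +0 new -> 50 infected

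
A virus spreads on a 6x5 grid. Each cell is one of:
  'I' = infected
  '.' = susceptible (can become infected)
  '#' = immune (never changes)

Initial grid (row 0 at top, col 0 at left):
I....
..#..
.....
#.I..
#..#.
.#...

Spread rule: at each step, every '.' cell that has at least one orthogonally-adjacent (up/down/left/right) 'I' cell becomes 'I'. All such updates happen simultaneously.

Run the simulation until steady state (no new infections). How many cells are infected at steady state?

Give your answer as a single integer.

Step 0 (initial): 2 infected
Step 1: +6 new -> 8 infected
Step 2: +8 new -> 16 infected
Step 3: +5 new -> 21 infected
Step 4: +3 new -> 24 infected
Step 5: +0 new -> 24 infected

Answer: 24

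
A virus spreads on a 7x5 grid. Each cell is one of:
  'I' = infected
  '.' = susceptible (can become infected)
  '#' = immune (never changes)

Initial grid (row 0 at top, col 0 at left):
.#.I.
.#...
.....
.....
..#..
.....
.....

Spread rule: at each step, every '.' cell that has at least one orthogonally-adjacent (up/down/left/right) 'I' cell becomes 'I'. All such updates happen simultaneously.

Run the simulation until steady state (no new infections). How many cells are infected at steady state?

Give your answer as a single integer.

Answer: 32

Derivation:
Step 0 (initial): 1 infected
Step 1: +3 new -> 4 infected
Step 2: +3 new -> 7 infected
Step 3: +3 new -> 10 infected
Step 4: +4 new -> 14 infected
Step 5: +4 new -> 18 infected
Step 6: +6 new -> 24 infected
Step 7: +5 new -> 29 infected
Step 8: +2 new -> 31 infected
Step 9: +1 new -> 32 infected
Step 10: +0 new -> 32 infected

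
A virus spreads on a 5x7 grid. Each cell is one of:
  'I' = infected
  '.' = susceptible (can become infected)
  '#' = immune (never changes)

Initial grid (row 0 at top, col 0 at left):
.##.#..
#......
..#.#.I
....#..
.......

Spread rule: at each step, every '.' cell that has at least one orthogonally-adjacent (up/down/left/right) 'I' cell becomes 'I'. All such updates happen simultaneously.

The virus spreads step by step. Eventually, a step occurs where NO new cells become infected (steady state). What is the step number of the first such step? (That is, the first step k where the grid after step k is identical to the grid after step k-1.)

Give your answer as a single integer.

Step 0 (initial): 1 infected
Step 1: +3 new -> 4 infected
Step 2: +4 new -> 8 infected
Step 3: +3 new -> 11 infected
Step 4: +2 new -> 13 infected
Step 5: +4 new -> 17 infected
Step 6: +3 new -> 20 infected
Step 7: +3 new -> 23 infected
Step 8: +3 new -> 26 infected
Step 9: +1 new -> 27 infected
Step 10: +0 new -> 27 infected

Answer: 10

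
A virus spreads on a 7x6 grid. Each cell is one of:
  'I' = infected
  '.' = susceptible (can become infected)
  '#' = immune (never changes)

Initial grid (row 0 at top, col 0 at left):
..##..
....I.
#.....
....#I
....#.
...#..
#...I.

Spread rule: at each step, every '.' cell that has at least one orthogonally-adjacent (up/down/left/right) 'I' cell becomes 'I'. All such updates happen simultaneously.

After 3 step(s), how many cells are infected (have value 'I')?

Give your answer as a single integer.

Step 0 (initial): 3 infected
Step 1: +9 new -> 12 infected
Step 2: +5 new -> 17 infected
Step 3: +5 new -> 22 infected

Answer: 22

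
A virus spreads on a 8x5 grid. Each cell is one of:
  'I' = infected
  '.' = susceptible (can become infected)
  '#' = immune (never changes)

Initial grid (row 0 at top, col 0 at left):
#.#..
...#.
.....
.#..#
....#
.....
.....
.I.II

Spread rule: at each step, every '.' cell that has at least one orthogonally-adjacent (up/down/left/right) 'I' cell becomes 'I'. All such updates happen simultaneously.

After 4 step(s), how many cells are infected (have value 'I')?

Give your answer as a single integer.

Answer: 20

Derivation:
Step 0 (initial): 3 infected
Step 1: +5 new -> 8 infected
Step 2: +5 new -> 13 infected
Step 3: +4 new -> 17 infected
Step 4: +3 new -> 20 infected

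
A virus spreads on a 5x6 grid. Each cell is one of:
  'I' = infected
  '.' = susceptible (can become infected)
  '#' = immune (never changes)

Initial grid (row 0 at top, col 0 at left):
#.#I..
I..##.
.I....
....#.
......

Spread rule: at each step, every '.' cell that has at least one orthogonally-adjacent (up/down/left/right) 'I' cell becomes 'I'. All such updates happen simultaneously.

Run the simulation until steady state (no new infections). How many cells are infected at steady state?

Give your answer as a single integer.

Step 0 (initial): 3 infected
Step 1: +5 new -> 8 infected
Step 2: +7 new -> 15 infected
Step 3: +5 new -> 20 infected
Step 4: +2 new -> 22 infected
Step 5: +2 new -> 24 infected
Step 6: +1 new -> 25 infected
Step 7: +0 new -> 25 infected

Answer: 25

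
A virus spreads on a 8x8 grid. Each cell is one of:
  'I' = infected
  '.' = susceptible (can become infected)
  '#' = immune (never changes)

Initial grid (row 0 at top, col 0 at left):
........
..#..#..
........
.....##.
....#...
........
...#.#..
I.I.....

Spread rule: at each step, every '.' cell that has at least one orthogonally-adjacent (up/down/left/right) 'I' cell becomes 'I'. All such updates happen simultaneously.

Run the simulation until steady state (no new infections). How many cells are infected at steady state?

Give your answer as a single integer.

Step 0 (initial): 2 infected
Step 1: +4 new -> 6 infected
Step 2: +4 new -> 10 infected
Step 3: +6 new -> 16 infected
Step 4: +6 new -> 22 infected
Step 5: +7 new -> 29 infected
Step 6: +7 new -> 36 infected
Step 7: +6 new -> 42 infected
Step 8: +5 new -> 47 infected
Step 9: +4 new -> 51 infected
Step 10: +3 new -> 54 infected
Step 11: +2 new -> 56 infected
Step 12: +1 new -> 57 infected
Step 13: +0 new -> 57 infected

Answer: 57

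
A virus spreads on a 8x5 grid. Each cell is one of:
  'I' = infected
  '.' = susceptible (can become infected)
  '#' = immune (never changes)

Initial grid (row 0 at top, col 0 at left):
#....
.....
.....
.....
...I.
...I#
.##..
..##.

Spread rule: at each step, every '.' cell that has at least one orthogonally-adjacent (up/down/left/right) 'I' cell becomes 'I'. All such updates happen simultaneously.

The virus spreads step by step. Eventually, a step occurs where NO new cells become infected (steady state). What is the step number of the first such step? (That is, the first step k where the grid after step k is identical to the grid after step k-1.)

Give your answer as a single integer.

Step 0 (initial): 2 infected
Step 1: +5 new -> 7 infected
Step 2: +6 new -> 13 infected
Step 3: +7 new -> 20 infected
Step 4: +6 new -> 26 infected
Step 5: +5 new -> 31 infected
Step 6: +3 new -> 34 infected
Step 7: +0 new -> 34 infected

Answer: 7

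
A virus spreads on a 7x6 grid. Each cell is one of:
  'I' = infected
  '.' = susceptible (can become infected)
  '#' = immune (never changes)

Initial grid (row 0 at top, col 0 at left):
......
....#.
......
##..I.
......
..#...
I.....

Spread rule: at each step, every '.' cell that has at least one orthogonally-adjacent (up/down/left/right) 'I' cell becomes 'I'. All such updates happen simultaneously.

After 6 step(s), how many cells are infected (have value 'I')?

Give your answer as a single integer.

Step 0 (initial): 2 infected
Step 1: +6 new -> 8 infected
Step 2: +9 new -> 17 infected
Step 3: +9 new -> 26 infected
Step 4: +5 new -> 31 infected
Step 5: +4 new -> 35 infected
Step 6: +2 new -> 37 infected

Answer: 37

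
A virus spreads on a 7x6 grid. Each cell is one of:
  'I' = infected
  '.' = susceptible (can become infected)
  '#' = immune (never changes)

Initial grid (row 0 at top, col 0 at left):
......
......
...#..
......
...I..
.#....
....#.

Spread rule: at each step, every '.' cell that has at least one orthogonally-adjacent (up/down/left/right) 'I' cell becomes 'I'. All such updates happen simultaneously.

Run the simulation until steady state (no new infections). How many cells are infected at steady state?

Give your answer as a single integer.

Answer: 39

Derivation:
Step 0 (initial): 1 infected
Step 1: +4 new -> 5 infected
Step 2: +7 new -> 12 infected
Step 3: +7 new -> 19 infected
Step 4: +8 new -> 27 infected
Step 5: +7 new -> 34 infected
Step 6: +4 new -> 38 infected
Step 7: +1 new -> 39 infected
Step 8: +0 new -> 39 infected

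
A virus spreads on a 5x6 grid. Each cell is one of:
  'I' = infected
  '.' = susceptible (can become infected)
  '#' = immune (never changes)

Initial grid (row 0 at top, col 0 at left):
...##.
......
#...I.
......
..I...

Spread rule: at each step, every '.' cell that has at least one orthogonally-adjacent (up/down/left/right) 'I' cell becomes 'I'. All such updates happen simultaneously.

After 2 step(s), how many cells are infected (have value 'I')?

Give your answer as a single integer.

Answer: 17

Derivation:
Step 0 (initial): 2 infected
Step 1: +7 new -> 9 infected
Step 2: +8 new -> 17 infected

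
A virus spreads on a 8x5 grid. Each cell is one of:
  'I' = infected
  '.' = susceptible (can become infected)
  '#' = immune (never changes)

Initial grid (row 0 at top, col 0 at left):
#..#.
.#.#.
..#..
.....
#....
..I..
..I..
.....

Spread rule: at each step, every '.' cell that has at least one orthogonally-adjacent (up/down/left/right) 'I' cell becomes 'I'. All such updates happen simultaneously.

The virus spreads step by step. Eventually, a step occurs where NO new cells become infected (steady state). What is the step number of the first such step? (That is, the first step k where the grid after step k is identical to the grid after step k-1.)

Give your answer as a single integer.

Step 0 (initial): 2 infected
Step 1: +6 new -> 8 infected
Step 2: +9 new -> 17 infected
Step 3: +5 new -> 22 infected
Step 4: +4 new -> 26 infected
Step 5: +2 new -> 28 infected
Step 6: +2 new -> 30 infected
Step 7: +1 new -> 31 infected
Step 8: +0 new -> 31 infected

Answer: 8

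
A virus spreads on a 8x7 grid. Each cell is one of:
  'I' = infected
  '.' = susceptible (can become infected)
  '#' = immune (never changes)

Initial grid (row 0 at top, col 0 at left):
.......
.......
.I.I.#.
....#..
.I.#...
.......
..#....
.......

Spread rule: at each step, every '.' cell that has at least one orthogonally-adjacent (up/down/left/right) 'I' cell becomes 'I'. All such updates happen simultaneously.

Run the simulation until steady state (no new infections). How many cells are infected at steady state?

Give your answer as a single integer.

Step 0 (initial): 3 infected
Step 1: +10 new -> 13 infected
Step 2: +10 new -> 23 infected
Step 3: +7 new -> 30 infected
Step 4: +6 new -> 36 infected
Step 5: +6 new -> 42 infected
Step 6: +5 new -> 47 infected
Step 7: +4 new -> 51 infected
Step 8: +1 new -> 52 infected
Step 9: +0 new -> 52 infected

Answer: 52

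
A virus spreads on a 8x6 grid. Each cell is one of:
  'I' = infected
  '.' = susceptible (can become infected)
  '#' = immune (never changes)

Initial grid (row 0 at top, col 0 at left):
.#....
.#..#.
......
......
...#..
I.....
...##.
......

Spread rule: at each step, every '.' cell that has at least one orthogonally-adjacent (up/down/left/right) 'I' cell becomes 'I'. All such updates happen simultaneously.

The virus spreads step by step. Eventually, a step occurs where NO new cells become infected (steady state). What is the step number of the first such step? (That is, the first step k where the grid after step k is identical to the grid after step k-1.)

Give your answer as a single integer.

Answer: 11

Derivation:
Step 0 (initial): 1 infected
Step 1: +3 new -> 4 infected
Step 2: +5 new -> 9 infected
Step 3: +6 new -> 15 infected
Step 4: +5 new -> 20 infected
Step 5: +6 new -> 26 infected
Step 6: +6 new -> 32 infected
Step 7: +5 new -> 37 infected
Step 8: +2 new -> 39 infected
Step 9: +2 new -> 41 infected
Step 10: +1 new -> 42 infected
Step 11: +0 new -> 42 infected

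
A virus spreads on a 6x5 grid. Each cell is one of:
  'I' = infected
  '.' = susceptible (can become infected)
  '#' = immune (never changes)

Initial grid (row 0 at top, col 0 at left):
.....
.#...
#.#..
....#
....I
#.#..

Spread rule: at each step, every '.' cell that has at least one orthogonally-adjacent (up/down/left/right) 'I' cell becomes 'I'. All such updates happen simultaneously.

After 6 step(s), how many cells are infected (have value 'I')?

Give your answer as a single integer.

Answer: 21

Derivation:
Step 0 (initial): 1 infected
Step 1: +2 new -> 3 infected
Step 2: +3 new -> 6 infected
Step 3: +3 new -> 9 infected
Step 4: +5 new -> 14 infected
Step 5: +5 new -> 19 infected
Step 6: +2 new -> 21 infected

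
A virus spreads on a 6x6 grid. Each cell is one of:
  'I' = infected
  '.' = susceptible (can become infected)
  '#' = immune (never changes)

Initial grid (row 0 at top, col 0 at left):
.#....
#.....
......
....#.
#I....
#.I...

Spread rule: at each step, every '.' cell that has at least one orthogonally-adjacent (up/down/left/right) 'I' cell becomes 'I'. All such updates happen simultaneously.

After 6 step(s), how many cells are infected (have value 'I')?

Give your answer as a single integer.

Step 0 (initial): 2 infected
Step 1: +4 new -> 6 infected
Step 2: +5 new -> 11 infected
Step 3: +6 new -> 17 infected
Step 4: +3 new -> 20 infected
Step 5: +4 new -> 24 infected
Step 6: +3 new -> 27 infected

Answer: 27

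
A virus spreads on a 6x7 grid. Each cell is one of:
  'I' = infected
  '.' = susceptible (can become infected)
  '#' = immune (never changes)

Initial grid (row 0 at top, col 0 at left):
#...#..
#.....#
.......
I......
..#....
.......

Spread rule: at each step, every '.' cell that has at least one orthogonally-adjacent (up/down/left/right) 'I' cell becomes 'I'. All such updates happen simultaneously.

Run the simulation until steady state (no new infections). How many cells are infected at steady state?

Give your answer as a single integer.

Step 0 (initial): 1 infected
Step 1: +3 new -> 4 infected
Step 2: +4 new -> 8 infected
Step 3: +4 new -> 12 infected
Step 4: +6 new -> 18 infected
Step 5: +6 new -> 24 infected
Step 6: +6 new -> 30 infected
Step 7: +4 new -> 34 infected
Step 8: +2 new -> 36 infected
Step 9: +1 new -> 37 infected
Step 10: +0 new -> 37 infected

Answer: 37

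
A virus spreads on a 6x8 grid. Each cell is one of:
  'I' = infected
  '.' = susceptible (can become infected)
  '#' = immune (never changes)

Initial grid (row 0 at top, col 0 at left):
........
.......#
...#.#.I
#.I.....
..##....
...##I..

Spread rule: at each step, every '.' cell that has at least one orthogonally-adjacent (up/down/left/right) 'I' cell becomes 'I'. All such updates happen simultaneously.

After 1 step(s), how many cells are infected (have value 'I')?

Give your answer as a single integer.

Step 0 (initial): 3 infected
Step 1: +7 new -> 10 infected

Answer: 10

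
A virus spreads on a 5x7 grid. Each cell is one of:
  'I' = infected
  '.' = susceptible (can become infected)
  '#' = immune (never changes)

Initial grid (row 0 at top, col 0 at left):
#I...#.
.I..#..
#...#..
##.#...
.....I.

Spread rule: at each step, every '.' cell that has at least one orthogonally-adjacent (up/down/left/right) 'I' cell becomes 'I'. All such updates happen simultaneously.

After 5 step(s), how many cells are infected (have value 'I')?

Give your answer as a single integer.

Step 0 (initial): 3 infected
Step 1: +7 new -> 10 infected
Step 2: +7 new -> 17 infected
Step 3: +6 new -> 23 infected
Step 4: +2 new -> 25 infected
Step 5: +2 new -> 27 infected

Answer: 27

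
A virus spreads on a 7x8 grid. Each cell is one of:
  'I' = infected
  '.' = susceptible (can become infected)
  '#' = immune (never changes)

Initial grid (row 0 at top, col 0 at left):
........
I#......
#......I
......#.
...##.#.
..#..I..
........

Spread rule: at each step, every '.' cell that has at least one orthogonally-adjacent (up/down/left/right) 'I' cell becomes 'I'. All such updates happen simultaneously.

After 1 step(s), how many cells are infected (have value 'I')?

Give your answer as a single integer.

Step 0 (initial): 3 infected
Step 1: +8 new -> 11 infected

Answer: 11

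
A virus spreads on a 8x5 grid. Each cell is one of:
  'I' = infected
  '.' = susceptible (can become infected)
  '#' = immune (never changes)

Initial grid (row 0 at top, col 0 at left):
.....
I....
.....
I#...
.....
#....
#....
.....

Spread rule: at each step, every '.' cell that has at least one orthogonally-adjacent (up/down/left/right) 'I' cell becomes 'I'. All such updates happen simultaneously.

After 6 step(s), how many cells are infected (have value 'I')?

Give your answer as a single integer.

Answer: 34

Derivation:
Step 0 (initial): 2 infected
Step 1: +4 new -> 6 infected
Step 2: +4 new -> 10 infected
Step 3: +5 new -> 15 infected
Step 4: +7 new -> 22 infected
Step 5: +7 new -> 29 infected
Step 6: +5 new -> 34 infected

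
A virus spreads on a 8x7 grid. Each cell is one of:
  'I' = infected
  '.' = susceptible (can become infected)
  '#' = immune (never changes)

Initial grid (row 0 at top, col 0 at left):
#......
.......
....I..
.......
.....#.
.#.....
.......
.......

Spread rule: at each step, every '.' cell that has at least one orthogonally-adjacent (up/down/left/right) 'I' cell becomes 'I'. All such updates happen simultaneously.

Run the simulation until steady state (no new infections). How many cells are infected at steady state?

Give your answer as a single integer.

Step 0 (initial): 1 infected
Step 1: +4 new -> 5 infected
Step 2: +8 new -> 13 infected
Step 3: +9 new -> 22 infected
Step 4: +10 new -> 32 infected
Step 5: +9 new -> 41 infected
Step 6: +5 new -> 46 infected
Step 7: +4 new -> 50 infected
Step 8: +2 new -> 52 infected
Step 9: +1 new -> 53 infected
Step 10: +0 new -> 53 infected

Answer: 53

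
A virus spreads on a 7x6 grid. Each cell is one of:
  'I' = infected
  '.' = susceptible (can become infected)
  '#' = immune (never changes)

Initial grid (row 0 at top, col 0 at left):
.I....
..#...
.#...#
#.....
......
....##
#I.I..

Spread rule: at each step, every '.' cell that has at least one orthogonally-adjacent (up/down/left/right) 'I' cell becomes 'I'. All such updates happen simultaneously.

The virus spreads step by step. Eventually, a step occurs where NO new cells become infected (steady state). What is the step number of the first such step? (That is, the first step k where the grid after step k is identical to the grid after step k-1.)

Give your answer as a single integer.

Answer: 6

Derivation:
Step 0 (initial): 3 infected
Step 1: +7 new -> 10 infected
Step 2: +7 new -> 17 infected
Step 3: +8 new -> 25 infected
Step 4: +6 new -> 31 infected
Step 5: +4 new -> 35 infected
Step 6: +0 new -> 35 infected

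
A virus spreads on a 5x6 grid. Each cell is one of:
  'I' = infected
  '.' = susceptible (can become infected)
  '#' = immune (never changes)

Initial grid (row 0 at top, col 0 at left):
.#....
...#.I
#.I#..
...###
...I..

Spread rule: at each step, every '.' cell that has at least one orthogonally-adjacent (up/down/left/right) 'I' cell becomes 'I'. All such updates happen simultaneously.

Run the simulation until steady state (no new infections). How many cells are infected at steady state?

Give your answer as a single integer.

Step 0 (initial): 3 infected
Step 1: +8 new -> 11 infected
Step 2: +7 new -> 18 infected
Step 3: +4 new -> 22 infected
Step 4: +1 new -> 23 infected
Step 5: +0 new -> 23 infected

Answer: 23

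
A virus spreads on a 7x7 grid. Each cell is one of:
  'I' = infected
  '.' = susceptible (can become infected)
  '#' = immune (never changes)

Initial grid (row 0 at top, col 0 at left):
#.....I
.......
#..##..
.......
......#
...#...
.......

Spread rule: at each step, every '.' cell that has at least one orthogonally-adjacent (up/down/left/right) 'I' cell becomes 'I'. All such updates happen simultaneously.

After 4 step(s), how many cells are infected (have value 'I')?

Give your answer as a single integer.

Answer: 13

Derivation:
Step 0 (initial): 1 infected
Step 1: +2 new -> 3 infected
Step 2: +3 new -> 6 infected
Step 3: +4 new -> 10 infected
Step 4: +3 new -> 13 infected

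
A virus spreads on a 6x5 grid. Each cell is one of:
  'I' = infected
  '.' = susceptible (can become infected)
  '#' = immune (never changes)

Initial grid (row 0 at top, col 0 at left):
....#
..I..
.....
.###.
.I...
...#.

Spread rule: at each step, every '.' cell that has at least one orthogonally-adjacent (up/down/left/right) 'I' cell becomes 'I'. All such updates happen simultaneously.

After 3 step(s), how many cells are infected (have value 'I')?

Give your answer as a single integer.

Answer: 23

Derivation:
Step 0 (initial): 2 infected
Step 1: +7 new -> 9 infected
Step 2: +10 new -> 19 infected
Step 3: +4 new -> 23 infected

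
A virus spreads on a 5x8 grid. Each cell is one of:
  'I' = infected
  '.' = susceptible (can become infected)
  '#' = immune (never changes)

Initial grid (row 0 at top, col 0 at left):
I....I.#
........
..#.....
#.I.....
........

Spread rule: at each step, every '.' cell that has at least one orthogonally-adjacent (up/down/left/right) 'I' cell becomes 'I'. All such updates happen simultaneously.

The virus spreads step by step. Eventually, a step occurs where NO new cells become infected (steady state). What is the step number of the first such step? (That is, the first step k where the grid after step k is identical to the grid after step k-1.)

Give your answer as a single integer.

Answer: 7

Derivation:
Step 0 (initial): 3 infected
Step 1: +8 new -> 11 infected
Step 2: +12 new -> 23 infected
Step 3: +8 new -> 31 infected
Step 4: +3 new -> 34 infected
Step 5: +2 new -> 36 infected
Step 6: +1 new -> 37 infected
Step 7: +0 new -> 37 infected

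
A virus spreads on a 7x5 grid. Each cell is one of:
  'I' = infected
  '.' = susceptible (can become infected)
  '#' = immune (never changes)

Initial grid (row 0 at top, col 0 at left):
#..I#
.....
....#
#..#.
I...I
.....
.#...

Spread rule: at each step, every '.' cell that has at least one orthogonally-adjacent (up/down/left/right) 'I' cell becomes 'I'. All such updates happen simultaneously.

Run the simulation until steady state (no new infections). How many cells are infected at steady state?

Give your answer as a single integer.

Step 0 (initial): 3 infected
Step 1: +7 new -> 10 infected
Step 2: +10 new -> 20 infected
Step 3: +6 new -> 26 infected
Step 4: +3 new -> 29 infected
Step 5: +0 new -> 29 infected

Answer: 29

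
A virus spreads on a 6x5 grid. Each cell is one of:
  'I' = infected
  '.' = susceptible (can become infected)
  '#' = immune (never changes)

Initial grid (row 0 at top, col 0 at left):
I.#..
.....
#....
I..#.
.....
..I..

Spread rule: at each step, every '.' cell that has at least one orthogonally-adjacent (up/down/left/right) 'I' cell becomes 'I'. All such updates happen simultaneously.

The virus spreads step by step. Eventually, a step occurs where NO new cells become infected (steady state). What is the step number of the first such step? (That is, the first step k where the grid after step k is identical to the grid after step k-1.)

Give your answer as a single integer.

Answer: 7

Derivation:
Step 0 (initial): 3 infected
Step 1: +7 new -> 10 infected
Step 2: +7 new -> 17 infected
Step 3: +3 new -> 20 infected
Step 4: +3 new -> 23 infected
Step 5: +3 new -> 26 infected
Step 6: +1 new -> 27 infected
Step 7: +0 new -> 27 infected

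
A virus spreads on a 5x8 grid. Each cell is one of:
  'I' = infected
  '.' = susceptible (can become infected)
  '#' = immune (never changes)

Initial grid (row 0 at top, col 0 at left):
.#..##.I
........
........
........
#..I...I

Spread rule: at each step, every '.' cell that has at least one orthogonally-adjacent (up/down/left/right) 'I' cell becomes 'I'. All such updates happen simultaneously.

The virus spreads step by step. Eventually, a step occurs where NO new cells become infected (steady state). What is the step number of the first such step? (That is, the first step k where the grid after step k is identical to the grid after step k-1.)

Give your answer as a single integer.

Step 0 (initial): 3 infected
Step 1: +7 new -> 10 infected
Step 2: +8 new -> 18 infected
Step 3: +7 new -> 25 infected
Step 4: +6 new -> 31 infected
Step 5: +3 new -> 34 infected
Step 6: +1 new -> 35 infected
Step 7: +1 new -> 36 infected
Step 8: +0 new -> 36 infected

Answer: 8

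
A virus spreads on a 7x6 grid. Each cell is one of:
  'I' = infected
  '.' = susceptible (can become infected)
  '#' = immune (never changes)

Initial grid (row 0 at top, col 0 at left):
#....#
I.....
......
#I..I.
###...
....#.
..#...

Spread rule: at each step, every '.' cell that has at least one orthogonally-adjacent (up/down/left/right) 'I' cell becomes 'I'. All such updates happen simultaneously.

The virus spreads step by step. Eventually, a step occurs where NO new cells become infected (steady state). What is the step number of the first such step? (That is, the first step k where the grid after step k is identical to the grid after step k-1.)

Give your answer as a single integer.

Answer: 8

Derivation:
Step 0 (initial): 3 infected
Step 1: +8 new -> 11 infected
Step 2: +8 new -> 19 infected
Step 3: +6 new -> 25 infected
Step 4: +4 new -> 29 infected
Step 5: +2 new -> 31 infected
Step 6: +2 new -> 33 infected
Step 7: +1 new -> 34 infected
Step 8: +0 new -> 34 infected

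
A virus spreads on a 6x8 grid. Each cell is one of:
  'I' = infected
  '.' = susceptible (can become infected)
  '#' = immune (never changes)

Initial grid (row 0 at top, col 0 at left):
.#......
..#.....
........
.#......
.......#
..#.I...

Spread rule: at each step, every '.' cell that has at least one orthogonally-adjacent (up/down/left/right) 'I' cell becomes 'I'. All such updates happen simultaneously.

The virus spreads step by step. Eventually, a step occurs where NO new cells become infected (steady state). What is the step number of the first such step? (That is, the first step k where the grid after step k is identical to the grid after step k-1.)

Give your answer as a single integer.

Step 0 (initial): 1 infected
Step 1: +3 new -> 4 infected
Step 2: +4 new -> 8 infected
Step 3: +6 new -> 14 infected
Step 4: +6 new -> 20 infected
Step 5: +8 new -> 28 infected
Step 6: +7 new -> 35 infected
Step 7: +5 new -> 40 infected
Step 8: +2 new -> 42 infected
Step 9: +1 new -> 43 infected
Step 10: +0 new -> 43 infected

Answer: 10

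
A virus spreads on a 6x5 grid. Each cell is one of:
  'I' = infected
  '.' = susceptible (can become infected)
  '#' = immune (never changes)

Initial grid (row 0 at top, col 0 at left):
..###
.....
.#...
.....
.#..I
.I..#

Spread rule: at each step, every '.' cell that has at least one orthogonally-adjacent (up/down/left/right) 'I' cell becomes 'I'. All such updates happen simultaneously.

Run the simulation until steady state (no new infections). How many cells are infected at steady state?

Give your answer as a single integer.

Answer: 24

Derivation:
Step 0 (initial): 2 infected
Step 1: +4 new -> 6 infected
Step 2: +5 new -> 11 infected
Step 3: +4 new -> 15 infected
Step 4: +4 new -> 19 infected
Step 5: +2 new -> 21 infected
Step 6: +2 new -> 23 infected
Step 7: +1 new -> 24 infected
Step 8: +0 new -> 24 infected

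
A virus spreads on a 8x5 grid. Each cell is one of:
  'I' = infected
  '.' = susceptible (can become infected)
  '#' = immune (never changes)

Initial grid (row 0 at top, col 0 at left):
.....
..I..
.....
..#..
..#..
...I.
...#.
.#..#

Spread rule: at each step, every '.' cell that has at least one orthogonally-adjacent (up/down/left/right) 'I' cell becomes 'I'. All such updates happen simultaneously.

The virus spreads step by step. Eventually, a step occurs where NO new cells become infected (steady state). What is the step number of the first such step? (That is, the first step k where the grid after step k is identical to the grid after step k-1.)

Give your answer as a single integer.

Step 0 (initial): 2 infected
Step 1: +7 new -> 9 infected
Step 2: +11 new -> 20 infected
Step 3: +10 new -> 30 infected
Step 4: +4 new -> 34 infected
Step 5: +1 new -> 35 infected
Step 6: +0 new -> 35 infected

Answer: 6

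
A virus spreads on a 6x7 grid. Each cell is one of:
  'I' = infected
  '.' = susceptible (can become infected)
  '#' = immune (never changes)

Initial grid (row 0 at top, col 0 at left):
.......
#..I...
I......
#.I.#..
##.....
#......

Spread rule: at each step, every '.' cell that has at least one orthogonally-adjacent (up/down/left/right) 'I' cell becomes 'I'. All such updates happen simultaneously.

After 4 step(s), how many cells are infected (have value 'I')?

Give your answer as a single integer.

Step 0 (initial): 3 infected
Step 1: +9 new -> 12 infected
Step 2: +7 new -> 19 infected
Step 3: +7 new -> 26 infected
Step 4: +6 new -> 32 infected

Answer: 32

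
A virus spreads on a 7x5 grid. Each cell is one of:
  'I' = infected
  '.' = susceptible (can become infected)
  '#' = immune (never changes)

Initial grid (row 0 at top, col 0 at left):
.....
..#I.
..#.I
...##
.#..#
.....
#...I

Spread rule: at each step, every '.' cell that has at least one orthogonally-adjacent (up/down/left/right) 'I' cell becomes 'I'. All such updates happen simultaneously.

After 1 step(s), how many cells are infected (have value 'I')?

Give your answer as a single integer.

Answer: 8

Derivation:
Step 0 (initial): 3 infected
Step 1: +5 new -> 8 infected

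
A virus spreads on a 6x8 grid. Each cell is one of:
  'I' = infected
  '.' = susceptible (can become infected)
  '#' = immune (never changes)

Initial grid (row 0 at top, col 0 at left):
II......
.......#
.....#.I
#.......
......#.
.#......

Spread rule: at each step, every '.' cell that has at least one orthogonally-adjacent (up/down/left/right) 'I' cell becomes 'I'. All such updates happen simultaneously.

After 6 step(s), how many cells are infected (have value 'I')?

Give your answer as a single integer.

Answer: 42

Derivation:
Step 0 (initial): 3 infected
Step 1: +5 new -> 8 infected
Step 2: +7 new -> 15 infected
Step 3: +8 new -> 23 infected
Step 4: +9 new -> 32 infected
Step 5: +6 new -> 38 infected
Step 6: +4 new -> 42 infected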